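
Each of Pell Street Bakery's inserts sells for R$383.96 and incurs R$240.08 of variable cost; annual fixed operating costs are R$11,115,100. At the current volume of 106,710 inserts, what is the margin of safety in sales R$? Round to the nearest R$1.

R$11,310,474

Contribution margin per unit = R$383.96 − R$240.08 = R$143.88. Break-even units = R$11,115,100 ÷ R$143.88 = 77,252.57; break-even revenue = 77,252.57 × R$383.96 = R$29,661,897.39.
Current sales = 106,710 × R$383.96 = R$40,972,371.60.
Margin of safety = R$40,972,371.60 − R$29,661,897.39 = R$11,310,474.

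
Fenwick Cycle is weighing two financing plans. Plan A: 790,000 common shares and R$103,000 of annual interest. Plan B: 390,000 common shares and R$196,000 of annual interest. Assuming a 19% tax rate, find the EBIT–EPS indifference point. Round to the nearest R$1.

At indifference, (EBIT − 103,000)(1 − t)/790,000 = (EBIT − 196,000)(1 − t)/390,000.
Cancelling (1 − t) and cross-multiplying: 390,000·(EBIT − 103,000) = 790,000·(EBIT − 196,000).
Solving, EBIT = (196,000·790,000 − 103,000·390,000) / (790,000 − 390,000) = 114,670,000,000 / 400,000 = 286,675.00.

R$286,675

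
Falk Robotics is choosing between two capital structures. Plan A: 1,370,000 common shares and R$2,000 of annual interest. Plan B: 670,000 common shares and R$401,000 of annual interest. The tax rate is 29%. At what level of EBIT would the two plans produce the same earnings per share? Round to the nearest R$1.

At indifference, (EBIT − 2,000)(1 − t)/1,370,000 = (EBIT − 401,000)(1 − t)/670,000.
The (1 − t) factor cancels: (EBIT − 2,000) × 670,000 = (EBIT − 401,000) × 1,370,000.
Solving, EBIT = (401,000·1,370,000 − 2,000·670,000) / (1,370,000 − 670,000) = 548,030,000,000 / 700,000 = 782,900.00.

R$782,900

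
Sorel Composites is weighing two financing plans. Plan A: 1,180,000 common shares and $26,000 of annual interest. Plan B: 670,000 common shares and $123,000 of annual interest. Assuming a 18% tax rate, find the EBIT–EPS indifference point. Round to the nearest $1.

Set EPS_A = EPS_B: (EBIT − $26,000)(1 − 0.18) ÷ 1,180,000 = (EBIT − $123,000)(1 − 0.18) ÷ 670,000.
The (1 − t) factor cancels: (EBIT − 26,000) × 670,000 = (EBIT − 123,000) × 1,180,000.
Solving, EBIT = (123,000·1,180,000 − 26,000·670,000) / (1,180,000 − 670,000) = 127,720,000,000 / 510,000 = 250,431.37.

$250,431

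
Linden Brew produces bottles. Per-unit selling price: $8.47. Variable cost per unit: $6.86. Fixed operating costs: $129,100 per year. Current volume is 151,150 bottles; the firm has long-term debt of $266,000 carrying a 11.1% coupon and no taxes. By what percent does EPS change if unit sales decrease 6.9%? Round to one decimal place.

-19.8%

Contribution at this volume is 151,150 × $1.61 = $243,351.50.
EBIT = $243,351.50 − $129,100 = $114,251.50.
Interest = $29,526.00, so EBIT − I = $84,725.50.
Degree of combined leverage = contribution ÷ (EBIT − I) = $243,351.50 ÷ $84,725.50 = 2.8722.
%ΔEPS = DCL × %ΔSales = 2.8722 × -6.9% = -19.8%.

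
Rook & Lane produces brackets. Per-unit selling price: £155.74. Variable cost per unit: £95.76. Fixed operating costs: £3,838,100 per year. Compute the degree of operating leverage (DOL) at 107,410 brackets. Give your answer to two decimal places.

At 107,410 units, contribution = 107,410 × £59.98 = £6,442,451.80.
Operating income = contribution − fixed costs = £6,442,451.80 − £3,838,100 = £2,604,351.80.
So DOL = total CM / EBIT = £6,442,451.80 / £2,604,351.80 = 2.4737.

2.47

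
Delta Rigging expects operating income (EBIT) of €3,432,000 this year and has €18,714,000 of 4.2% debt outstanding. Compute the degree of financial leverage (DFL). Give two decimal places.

1.30

Annual interest charges come to €785,988.00.
DFL = EBIT ÷ (EBIT − I) = €3,432,000 ÷ (€3,432,000 − €785,988.00) = €3,432,000 ÷ €2,646,012.00 = 1.2970.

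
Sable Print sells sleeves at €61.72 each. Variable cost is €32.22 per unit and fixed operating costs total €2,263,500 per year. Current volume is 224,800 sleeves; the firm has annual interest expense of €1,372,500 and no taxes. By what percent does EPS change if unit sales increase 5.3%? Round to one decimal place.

+11.7%

Contribution at this volume is 224,800 × €29.50 = €6,631,600.00.
Subtracting fixed costs: EBIT = €6,631,600.00 − €2,263,500 = €4,368,100.00.
Interest = €1,372,500.00, so EBIT − I = €2,995,600.00.
DCL = total CM / (EBIT − I) = €6,631,600.00 / €2,995,600.00 = 2.2138.
EPS therefore changes by 2.2138 × (+5.3%) = +11.7%.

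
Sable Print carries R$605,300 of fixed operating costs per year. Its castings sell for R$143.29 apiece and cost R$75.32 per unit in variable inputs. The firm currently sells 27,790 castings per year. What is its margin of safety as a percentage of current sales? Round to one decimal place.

68.0%

Unit CM = price − variable cost = R$143.29 − R$75.32 = R$67.97. Break-even units = R$605,300 ÷ R$67.97 = 8,905.40; break-even revenue = 8,905.40 × R$143.29 = R$1,276,054.69.
Current sales = 27,790 × R$143.29 = R$3,982,029.10.
Margin of safety = (R$3,982,029.10 − R$1,276,054.69) ÷ R$3,982,029.10 = 68.0%.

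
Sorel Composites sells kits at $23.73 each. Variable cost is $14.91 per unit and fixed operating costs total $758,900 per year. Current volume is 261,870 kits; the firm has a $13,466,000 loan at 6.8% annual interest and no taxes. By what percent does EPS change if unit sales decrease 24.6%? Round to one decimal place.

At 261,870 units, contribution = 261,870 × $8.82 = $2,309,693.40.
Subtracting fixed costs: EBIT = $2,309,693.40 − $758,900 = $1,550,793.40.
Interest = $915,688.00, so EBIT − I = $635,105.40.
DCL = total CM / (EBIT − I) = $2,309,693.40 / $635,105.40 = 3.6367.
EPS therefore changes by 3.6367 × (-24.6%) = -89.5%.

-89.5%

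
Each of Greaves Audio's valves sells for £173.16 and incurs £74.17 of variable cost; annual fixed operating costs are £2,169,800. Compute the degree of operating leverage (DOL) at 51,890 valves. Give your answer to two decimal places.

Contribution at this volume is 51,890 × £98.99 = £5,136,591.10.
EBIT = £5,136,591.10 − £2,169,800 = £2,966,791.10.
So DOL = total CM / EBIT = £5,136,591.10 / £2,966,791.10 = 1.7314.

1.73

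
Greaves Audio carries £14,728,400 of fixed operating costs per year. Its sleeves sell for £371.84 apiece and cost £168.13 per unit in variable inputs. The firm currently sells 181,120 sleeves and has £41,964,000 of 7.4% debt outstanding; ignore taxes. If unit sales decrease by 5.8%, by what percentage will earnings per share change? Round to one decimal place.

-11.2%

Total contribution margin = 181,120 × £203.71 = £36,895,955.20.
Subtracting fixed costs: EBIT = £36,895,955.20 − £14,728,400 = £22,167,555.20.
Interest = £3,105,336.00, so EBIT − I = £19,062,219.20.
Degree of combined leverage = contribution ÷ (EBIT − I) = £36,895,955.20 ÷ £19,062,219.20 = 1.9356.
%ΔEPS = DCL × %ΔSales = 1.9356 × -5.8% = -11.2%.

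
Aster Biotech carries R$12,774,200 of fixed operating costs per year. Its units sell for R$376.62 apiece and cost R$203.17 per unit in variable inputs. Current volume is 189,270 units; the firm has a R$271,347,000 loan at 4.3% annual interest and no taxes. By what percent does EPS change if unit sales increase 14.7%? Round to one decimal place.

At 189,270 units, contribution = 189,270 × R$173.45 = R$32,828,881.50.
Operating income = contribution − fixed costs = R$32,828,881.50 − R$12,774,200 = R$20,054,681.50.
Interest = R$11,667,921.00, so EBIT − I = R$8,386,760.50.
DCL = total CM / (EBIT − I) = R$32,828,881.50 / R$8,386,760.50 = 3.9144.
%ΔEPS = DCL × %ΔSales = 3.9144 × +14.7% = +57.5%.

+57.5%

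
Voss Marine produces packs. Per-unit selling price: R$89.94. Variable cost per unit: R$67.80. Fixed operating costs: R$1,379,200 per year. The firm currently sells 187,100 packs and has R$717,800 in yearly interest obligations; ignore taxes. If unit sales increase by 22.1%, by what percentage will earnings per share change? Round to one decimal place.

+44.8%

Contribution at this volume is 187,100 × R$22.14 = R$4,142,394.00.
Operating income = contribution − fixed costs = R$4,142,394.00 − R$1,379,200 = R$2,763,194.00.
Interest = R$717,800.00, so EBIT − I = R$2,045,394.00.
Degree of combined leverage = contribution ÷ (EBIT − I) = R$4,142,394.00 ÷ R$2,045,394.00 = 2.0252.
%ΔEPS = DCL × %ΔSales = 2.0252 × +22.1% = +44.8%.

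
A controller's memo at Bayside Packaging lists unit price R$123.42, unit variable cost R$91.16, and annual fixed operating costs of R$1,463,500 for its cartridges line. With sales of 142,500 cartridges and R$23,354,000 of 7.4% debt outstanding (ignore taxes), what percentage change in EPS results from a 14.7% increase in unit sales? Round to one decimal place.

Contribution at this volume is 142,500 × R$32.26 = R$4,597,050.00.
Operating income = contribution − fixed costs = R$4,597,050.00 − R$1,463,500 = R$3,133,550.00.
After interest of R$1,728,196.00, pre-tax earnings = R$1,405,354.00.
Degree of combined leverage = contribution ÷ (EBIT − I) = R$4,597,050.00 ÷ R$1,405,354.00 = 3.2711.
EPS therefore changes by 3.2711 × (+14.7%) = +48.1%.

+48.1%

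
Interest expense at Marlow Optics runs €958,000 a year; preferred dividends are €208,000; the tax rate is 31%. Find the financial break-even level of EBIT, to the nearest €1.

Grossing the preferred dividend up to pre-tax terms: €208,000 / (1 − 0.31) = €301,449.28.
EPS = 0 when EBIT covers interest plus the pre-tax preferred burden: €958,000 + €301,449.28 = €1,259,449.28.

€1,259,449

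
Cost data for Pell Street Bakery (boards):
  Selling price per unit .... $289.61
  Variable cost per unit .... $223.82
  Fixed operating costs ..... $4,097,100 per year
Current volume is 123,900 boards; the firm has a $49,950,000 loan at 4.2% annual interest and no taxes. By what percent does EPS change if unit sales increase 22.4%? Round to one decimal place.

At 123,900 units, contribution = 123,900 × $65.79 = $8,151,381.00.
EBIT = $8,151,381.00 − $4,097,100 = $4,054,281.00.
After interest of $2,097,900.00, pre-tax earnings = $1,956,381.00.
Degree of combined leverage = contribution ÷ (EBIT − I) = $8,151,381.00 ÷ $1,956,381.00 = 4.1666.
EPS therefore changes by 4.1666 × (+22.4%) = +93.3%.

+93.3%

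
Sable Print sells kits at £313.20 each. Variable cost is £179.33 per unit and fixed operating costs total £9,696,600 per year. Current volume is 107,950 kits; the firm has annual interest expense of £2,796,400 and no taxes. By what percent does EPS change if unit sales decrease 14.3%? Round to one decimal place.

At 107,950 units, contribution = 107,950 × £133.87 = £14,451,266.50.
Operating income = contribution − fixed costs = £14,451,266.50 − £9,696,600 = £4,754,666.50.
Interest = £2,796,400.00, so EBIT − I = £1,958,266.50.
Degree of combined leverage = contribution ÷ (EBIT − I) = £14,451,266.50 ÷ £1,958,266.50 = 7.3796.
%ΔEPS = DCL × %ΔSales = 7.3796 × -14.3% = -105.5%.

-105.5%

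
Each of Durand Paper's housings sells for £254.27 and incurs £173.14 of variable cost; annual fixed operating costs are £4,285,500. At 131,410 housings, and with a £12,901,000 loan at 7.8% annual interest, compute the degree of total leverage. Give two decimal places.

1.99

Contribution at this volume is 131,410 × £81.13 = £10,661,293.30.
Subtracting fixed costs: EBIT = £10,661,293.30 − £4,285,500 = £6,375,793.30. Interest = £1,006,278.00, so EBIT − I = £5,369,515.30.
DCL = contribution ÷ (EBIT − I) = £10,661,293.30 ÷ £5,369,515.30 = 1.9855.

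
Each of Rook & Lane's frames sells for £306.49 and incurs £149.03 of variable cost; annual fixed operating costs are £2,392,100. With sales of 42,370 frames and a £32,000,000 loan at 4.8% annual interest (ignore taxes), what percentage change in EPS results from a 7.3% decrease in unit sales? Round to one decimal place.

-17.8%

Total contribution margin = 42,370 × £157.46 = £6,671,580.20.
Operating income = contribution − fixed costs = £6,671,580.20 − £2,392,100 = £4,279,480.20.
Interest = £1,536,000.00, so EBIT − I = £2,743,480.20.
DCL = total CM / (EBIT − I) = £6,671,580.20 / £2,743,480.20 = 2.4318.
EPS therefore changes by 2.4318 × (-7.3%) = -17.8%.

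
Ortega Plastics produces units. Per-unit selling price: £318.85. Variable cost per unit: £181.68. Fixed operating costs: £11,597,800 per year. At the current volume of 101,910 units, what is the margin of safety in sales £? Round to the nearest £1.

£5,535,058

Unit CM = price − variable cost = £318.85 − £181.68 = £137.17. Break-even units = £11,597,800 ÷ £137.17 = 84,550.56; break-even revenue = 84,550.56 × £318.85 = £26,958,945.32.
Actual sales revenue = 101,910 × £318.85 = £32,494,003.50.
Margin of safety = £32,494,003.50 − £26,958,945.32 = £5,535,058.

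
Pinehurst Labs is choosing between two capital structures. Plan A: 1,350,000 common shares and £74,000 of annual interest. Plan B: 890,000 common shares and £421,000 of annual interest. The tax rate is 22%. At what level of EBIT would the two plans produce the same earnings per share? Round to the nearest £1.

Set EPS_A = EPS_B: (EBIT − £74,000)(1 − 0.22) ÷ 1,350,000 = (EBIT − £421,000)(1 − 0.22) ÷ 890,000.
The (1 − t) factor cancels: (EBIT − 74,000) × 890,000 = (EBIT − 421,000) × 1,350,000.
EBIT × (1,350,000 − 890,000) = 421,000 × 1,350,000 − 74,000 × 890,000 = 502,490,000,000, so EBIT = 502,490,000,000 ÷ 460,000 = 1,092,369.57.

£1,092,370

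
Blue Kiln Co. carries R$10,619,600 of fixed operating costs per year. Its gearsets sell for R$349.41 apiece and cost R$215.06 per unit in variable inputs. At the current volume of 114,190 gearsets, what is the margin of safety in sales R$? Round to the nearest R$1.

R$12,280,263

Contribution margin per unit = R$349.41 − R$215.06 = R$134.35. Break-even units = R$10,619,600 ÷ R$134.35 = 79,044.29; break-even revenue = 79,044.29 × R$349.41 = R$27,618,864.43.
Actual sales revenue = 114,190 × R$349.41 = R$39,899,127.90.
Margin of safety = R$39,899,127.90 − R$27,618,864.43 = R$12,280,263.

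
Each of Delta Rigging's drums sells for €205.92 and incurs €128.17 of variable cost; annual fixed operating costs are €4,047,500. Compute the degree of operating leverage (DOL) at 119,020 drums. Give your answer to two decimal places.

At 119,020 units, contribution = 119,020 × €77.75 = €9,253,805.00.
Subtracting fixed costs: EBIT = €9,253,805.00 − €4,047,500 = €5,206,305.00.
Degree of operating leverage = €9,253,805.00 / €5,206,305.00 = 1.7774.

1.78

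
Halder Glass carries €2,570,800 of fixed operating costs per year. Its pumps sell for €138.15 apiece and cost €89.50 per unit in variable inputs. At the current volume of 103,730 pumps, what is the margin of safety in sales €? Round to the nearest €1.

Each unit contributes €138.15 − €89.50 = €48.65. Break-even units = €2,570,800 ÷ €48.65 = 52,842.75; break-even revenue = 52,842.75 × €138.15 = €7,300,226.52.
Current sales = 103,730 × €138.15 = €14,330,299.50.
Margin of safety = €14,330,299.50 − €7,300,226.52 = €7,030,073.

€7,030,073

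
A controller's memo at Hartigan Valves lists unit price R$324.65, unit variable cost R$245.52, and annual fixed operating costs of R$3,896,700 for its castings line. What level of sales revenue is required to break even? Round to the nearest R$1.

CM per unit = R$324.65 − R$245.52 = R$79.13; CM ratio = R$79.13 / R$324.65 = 0.2437.
Break-even revenue = fixed costs × price ÷ CM = R$3,896,700 × R$324.65 ÷ R$79.13 = R$15,987,156.

R$15,987,156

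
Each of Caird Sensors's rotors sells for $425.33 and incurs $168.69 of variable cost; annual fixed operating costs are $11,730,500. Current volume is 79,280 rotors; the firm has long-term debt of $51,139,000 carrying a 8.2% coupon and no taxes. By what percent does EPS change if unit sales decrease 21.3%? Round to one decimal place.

At 79,280 units, contribution = 79,280 × $256.64 = $20,346,419.20.
Operating income = contribution − fixed costs = $20,346,419.20 − $11,730,500 = $8,615,919.20.
After interest of $4,193,398.00, pre-tax earnings = $4,422,521.20.
Degree of combined leverage = contribution ÷ (EBIT − I) = $20,346,419.20 ÷ $4,422,521.20 = 4.6006.
%ΔEPS = DCL × %ΔSales = 4.6006 × -21.3% = -98.0%.

-98.0%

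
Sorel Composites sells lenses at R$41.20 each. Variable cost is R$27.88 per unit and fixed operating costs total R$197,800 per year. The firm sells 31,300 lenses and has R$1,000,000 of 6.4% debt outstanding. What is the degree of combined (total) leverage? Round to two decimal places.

At 31,300 units, contribution = 31,300 × R$13.32 = R$416,916.00.
Subtracting fixed costs: EBIT = R$416,916.00 − R$197,800 = R$219,116.00. Interest = R$64,000.00.
DOL = R$416,916.00 ÷ R$219,116.00 = 1.9027; DFL = R$219,116.00 ÷ R$155,116.00 = 1.4126.
DCL = DOL × DFL = 1.9027 × 1.4126 = 2.6878.

2.69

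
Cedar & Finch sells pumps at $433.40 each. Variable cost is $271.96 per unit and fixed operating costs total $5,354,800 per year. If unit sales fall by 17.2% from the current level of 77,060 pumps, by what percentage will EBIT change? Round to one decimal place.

-30.2%

Total contribution margin = 77,060 × $161.44 = $12,440,566.40.
Subtracting fixed costs: EBIT = $12,440,566.40 − $5,354,800 = $7,085,766.40.
DOL = contribution ÷ EBIT = $12,440,566.40 ÷ $7,085,766.40 = 1.7557.
Operating income changes by 1.7557 × -17.2% = -30.2%.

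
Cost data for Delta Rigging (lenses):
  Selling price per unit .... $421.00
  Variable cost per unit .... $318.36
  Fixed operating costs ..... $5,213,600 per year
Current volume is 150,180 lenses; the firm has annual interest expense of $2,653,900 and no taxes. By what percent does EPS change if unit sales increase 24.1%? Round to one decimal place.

Contribution at this volume is 150,180 × $102.64 = $15,414,475.20.
Subtracting fixed costs: EBIT = $15,414,475.20 − $5,213,600 = $10,200,875.20.
After interest of $2,653,900.00, pre-tax earnings = $7,546,975.20.
DCL = total CM / (EBIT − I) = $15,414,475.20 / $7,546,975.20 = 2.0425.
%ΔEPS = DCL × %ΔSales = 2.0425 × +24.1% = +49.2%.

+49.2%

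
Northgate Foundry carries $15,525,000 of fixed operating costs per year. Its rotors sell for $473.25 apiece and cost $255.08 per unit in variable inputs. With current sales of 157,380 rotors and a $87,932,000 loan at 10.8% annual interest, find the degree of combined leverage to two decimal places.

Contribution at this volume is 157,380 × $218.17 = $34,335,594.60.
Operating income = contribution − fixed costs = $34,335,594.60 − $15,525,000 = $18,810,594.60. Interest = $9,496,656.00.
DOL = $34,335,594.60 ÷ $18,810,594.60 = 1.8253; DFL = $18,810,594.60 ÷ $9,313,938.60 = 2.0196.
DCL = DOL × DFL = 1.8253 × 2.0196 = 3.6864.

3.69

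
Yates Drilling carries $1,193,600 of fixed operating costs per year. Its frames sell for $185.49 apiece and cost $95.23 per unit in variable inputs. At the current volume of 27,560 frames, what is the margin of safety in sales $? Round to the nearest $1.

$2,659,181

Each unit contributes $185.49 − $95.23 = $90.26. Break-even units = $1,193,600 ÷ $90.26 = 13,224.02; break-even revenue = 13,224.02 × $185.49 = $2,452,923.38.
Actual sales revenue = 27,560 × $185.49 = $5,112,104.40.
Margin of safety = $5,112,104.40 − $2,452,923.38 = $2,659,181.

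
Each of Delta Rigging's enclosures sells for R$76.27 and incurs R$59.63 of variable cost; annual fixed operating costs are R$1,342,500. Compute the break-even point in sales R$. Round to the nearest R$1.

R$6,153,394

CM per unit = R$76.27 − R$59.63 = R$16.64; CM ratio = R$16.64 / R$76.27 = 0.2182.
Break-even sales = FC ÷ CM ratio = R$1,342,500 × R$76.27 / R$16.64 = R$6,153,394.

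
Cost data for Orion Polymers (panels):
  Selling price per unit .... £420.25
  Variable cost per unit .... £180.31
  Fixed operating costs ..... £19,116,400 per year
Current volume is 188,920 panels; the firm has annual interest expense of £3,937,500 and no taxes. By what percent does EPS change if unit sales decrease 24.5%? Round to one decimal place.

At 188,920 units, contribution = 188,920 × £239.94 = £45,329,464.80.
Subtracting fixed costs: EBIT = £45,329,464.80 − £19,116,400 = £26,213,064.80.
Interest = £3,937,500.00, so EBIT − I = £22,275,564.80.
Degree of combined leverage = contribution ÷ (EBIT − I) = £45,329,464.80 ÷ £22,275,564.80 = 2.0349.
%ΔEPS = DCL × %ΔSales = 2.0349 × -24.5% = -49.9%.

-49.9%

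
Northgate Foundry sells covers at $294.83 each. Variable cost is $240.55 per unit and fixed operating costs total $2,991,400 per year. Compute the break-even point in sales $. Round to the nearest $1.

$16,248,240

CM per unit = $294.83 − $240.55 = $54.28; CM ratio = $54.28 / $294.83 = 0.1841.
Break-even revenue = fixed costs × price ÷ CM = $2,991,400 × $294.83 ÷ $54.28 = $16,248,240.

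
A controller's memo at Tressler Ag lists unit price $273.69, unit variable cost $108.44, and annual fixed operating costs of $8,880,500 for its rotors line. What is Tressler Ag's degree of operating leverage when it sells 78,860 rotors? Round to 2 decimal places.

Contribution at this volume is 78,860 × $165.25 = $13,031,615.00.
Operating income = contribution − fixed costs = $13,031,615.00 − $8,880,500 = $4,151,115.00.
So DOL = total CM / EBIT = $13,031,615.00 / $4,151,115.00 = 3.1393.

3.14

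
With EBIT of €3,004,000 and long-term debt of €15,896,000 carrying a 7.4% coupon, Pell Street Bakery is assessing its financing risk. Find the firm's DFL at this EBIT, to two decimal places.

Annual interest charges come to €1,176,304.00.
Degree of financial leverage = EBIT / (EBIT − interest) = €3,004,000 / €1,827,696.00 = 1.6436.

1.64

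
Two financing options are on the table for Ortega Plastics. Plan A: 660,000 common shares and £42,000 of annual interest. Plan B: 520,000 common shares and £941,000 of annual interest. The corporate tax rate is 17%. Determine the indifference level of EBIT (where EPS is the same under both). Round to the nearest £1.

At indifference, (EBIT − 42,000)(1 − t)/660,000 = (EBIT − 941,000)(1 − t)/520,000.
Cancelling (1 − t) and cross-multiplying: 520,000·(EBIT − 42,000) = 660,000·(EBIT − 941,000).
EBIT × (660,000 − 520,000) = 941,000 × 660,000 − 42,000 × 520,000 = 599,220,000,000, so EBIT = 599,220,000,000 ÷ 140,000 = 4,280,142.86.

£4,280,143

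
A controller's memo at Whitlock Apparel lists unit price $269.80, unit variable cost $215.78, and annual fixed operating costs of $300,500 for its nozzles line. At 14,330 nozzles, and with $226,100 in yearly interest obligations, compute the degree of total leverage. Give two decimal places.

Contribution at this volume is 14,330 × $54.02 = $774,106.60.
Operating income = contribution − fixed costs = $774,106.60 − $300,500 = $473,606.60. Interest = $226,100.00, so EBIT − I = $247,506.60.
Degree of total leverage = total CM / (EBIT − interest) = $774,106.60 / $247,506.60 = 3.1276.

3.13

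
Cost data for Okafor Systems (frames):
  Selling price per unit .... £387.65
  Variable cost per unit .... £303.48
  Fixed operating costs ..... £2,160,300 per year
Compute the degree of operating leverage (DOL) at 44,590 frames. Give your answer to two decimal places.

At 44,590 units, contribution = 44,590 × £84.17 = £3,753,140.30.
Operating income = contribution − fixed costs = £3,753,140.30 − £2,160,300 = £1,592,840.30.
DOL = contribution ÷ EBIT = £3,753,140.30 ÷ £1,592,840.30 = 2.3563.

2.36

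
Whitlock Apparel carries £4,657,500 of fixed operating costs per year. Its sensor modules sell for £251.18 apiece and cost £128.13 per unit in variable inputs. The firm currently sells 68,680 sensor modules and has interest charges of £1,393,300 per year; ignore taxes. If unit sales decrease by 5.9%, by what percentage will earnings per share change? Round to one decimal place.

-20.8%

Contribution at this volume is 68,680 × £123.05 = £8,451,074.00.
Subtracting fixed costs: EBIT = £8,451,074.00 − £4,657,500 = £3,793,574.00.
After interest of £1,393,300.00, pre-tax earnings = £2,400,274.00.
DCL = total CM / (EBIT − I) = £8,451,074.00 / £2,400,274.00 = 3.5209.
%ΔEPS = DCL × %ΔSales = 3.5209 × -5.9% = -20.8%.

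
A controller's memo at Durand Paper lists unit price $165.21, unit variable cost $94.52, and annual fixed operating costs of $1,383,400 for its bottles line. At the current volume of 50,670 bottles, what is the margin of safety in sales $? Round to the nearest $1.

$5,138,039

Unit CM = price − variable cost = $165.21 − $94.52 = $70.69. Break-even units = $1,383,400 ÷ $70.69 = 19,569.95; break-even revenue = 19,569.95 × $165.21 = $3,233,151.99.
Actual sales revenue = 50,670 × $165.21 = $8,371,190.70.
Margin of safety = $8,371,190.70 − $3,233,151.99 = $5,138,039.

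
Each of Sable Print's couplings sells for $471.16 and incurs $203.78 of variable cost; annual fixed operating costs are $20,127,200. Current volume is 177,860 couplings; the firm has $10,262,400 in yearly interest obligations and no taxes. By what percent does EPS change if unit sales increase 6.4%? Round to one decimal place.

Total contribution margin = 177,860 × $267.38 = $47,556,206.80.
Operating income = contribution − fixed costs = $47,556,206.80 − $20,127,200 = $27,429,006.80.
Interest = $10,262,400.00, so EBIT − I = $17,166,606.80.
Degree of combined leverage = contribution ÷ (EBIT − I) = $47,556,206.80 ÷ $17,166,606.80 = 2.7703.
EPS therefore changes by 2.7703 × (+6.4%) = +17.7%.

+17.7%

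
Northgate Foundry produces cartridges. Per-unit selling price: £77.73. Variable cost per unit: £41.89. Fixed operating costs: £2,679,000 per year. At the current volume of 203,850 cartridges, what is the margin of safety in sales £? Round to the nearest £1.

£10,035,030

Contribution margin per unit = £77.73 − £41.89 = £35.84. Break-even units = £2,679,000 ÷ £35.84 = 74,748.88; break-even revenue = 74,748.88 × £77.73 = £5,810,230.75.
Current sales = 203,850 × £77.73 = £15,845,260.50.
Margin of safety = £15,845,260.50 − £5,810,230.75 = £10,035,030.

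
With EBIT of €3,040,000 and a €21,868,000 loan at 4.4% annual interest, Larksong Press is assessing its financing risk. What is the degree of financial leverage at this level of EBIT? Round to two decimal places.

Annual interest charges come to €962,192.00.
DFL = EBIT ÷ (EBIT − I) = €3,040,000 ÷ (€3,040,000 − €962,192.00) = €3,040,000 ÷ €2,077,808.00 = 1.4631.

1.46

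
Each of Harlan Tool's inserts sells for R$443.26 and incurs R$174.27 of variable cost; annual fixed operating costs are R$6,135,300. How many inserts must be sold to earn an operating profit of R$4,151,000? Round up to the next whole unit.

Unit CM = price − variable cost = R$443.26 − R$174.27 = R$268.99.
Required volume = (fixed costs + target profit) ÷ CM = (R$6,135,300 + R$4,151,000) ÷ R$268.99 = 38,240.46, so 38,241 inserts.

38,241 inserts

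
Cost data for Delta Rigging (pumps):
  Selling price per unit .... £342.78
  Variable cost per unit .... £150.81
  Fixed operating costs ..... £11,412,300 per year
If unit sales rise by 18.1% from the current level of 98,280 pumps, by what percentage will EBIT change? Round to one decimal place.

At 98,280 units, contribution = 98,280 × £191.97 = £18,866,811.60.
Operating income = contribution − fixed costs = £18,866,811.60 − £11,412,300 = £7,454,511.60.
DOL = contribution ÷ EBIT = £18,866,811.60 ÷ £7,454,511.60 = 2.5309.
Operating income changes by 2.5309 × +18.1% = +45.8%.

+45.8%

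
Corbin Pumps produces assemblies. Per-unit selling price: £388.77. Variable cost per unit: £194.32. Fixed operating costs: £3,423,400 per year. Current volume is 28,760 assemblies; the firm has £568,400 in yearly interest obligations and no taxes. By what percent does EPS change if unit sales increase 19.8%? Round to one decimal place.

+69.2%

Total contribution margin = 28,760 × £194.45 = £5,592,382.00.
Subtracting fixed costs: EBIT = £5,592,382.00 − £3,423,400 = £2,168,982.00.
Interest = £568,400.00, so EBIT − I = £1,600,582.00.
DCL = total CM / (EBIT − I) = £5,592,382.00 / £1,600,582.00 = 3.4940.
EPS therefore changes by 3.4940 × (+19.8%) = +69.2%.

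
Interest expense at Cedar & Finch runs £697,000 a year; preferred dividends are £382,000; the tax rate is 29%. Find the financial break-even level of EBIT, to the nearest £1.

£1,235,028

Grossing the preferred dividend up to pre-tax terms: £382,000 / (1 − 0.29) = £538,028.17.
EPS = 0 when EBIT covers interest plus the pre-tax preferred burden: £697,000 + £538,028.17 = £1,235,028.17.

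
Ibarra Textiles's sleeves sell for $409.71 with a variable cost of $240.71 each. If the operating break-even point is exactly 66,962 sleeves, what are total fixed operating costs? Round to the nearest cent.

Unit CM = price − variable cost = $409.71 − $240.71 = $169.00.
Fixed costs = break-even units × CM = 66,962 × $169.00 = $11,316,578.00.

$11,316,578.00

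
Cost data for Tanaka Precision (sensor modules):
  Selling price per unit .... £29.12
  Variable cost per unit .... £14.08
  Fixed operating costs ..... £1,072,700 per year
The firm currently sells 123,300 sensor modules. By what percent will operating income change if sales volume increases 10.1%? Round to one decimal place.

+24.0%

At 123,300 units, contribution = 123,300 × £15.04 = £1,854,432.00.
EBIT = £1,854,432.00 − £1,072,700 = £781,732.00.
So DOL = total CM / EBIT = £1,854,432.00 / £781,732.00 = 2.3722.
Operating income changes by 2.3722 × +10.1% = +24.0%.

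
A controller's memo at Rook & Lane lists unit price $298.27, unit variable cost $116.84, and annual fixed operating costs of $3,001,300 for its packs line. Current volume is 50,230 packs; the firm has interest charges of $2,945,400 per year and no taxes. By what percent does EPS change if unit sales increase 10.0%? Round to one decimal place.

Total contribution margin = 50,230 × $181.43 = $9,113,228.90.
EBIT = $9,113,228.90 − $3,001,300 = $6,111,928.90.
After interest of $2,945,400.00, pre-tax earnings = $3,166,528.90.
DCL = total CM / (EBIT − I) = $9,113,228.90 / $3,166,528.90 = 2.8780.
EPS therefore changes by 2.8780 × (+10.0%) = +28.8%.

+28.8%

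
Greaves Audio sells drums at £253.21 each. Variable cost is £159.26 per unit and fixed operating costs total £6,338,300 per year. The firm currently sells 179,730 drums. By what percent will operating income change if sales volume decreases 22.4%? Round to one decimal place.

Contribution at this volume is 179,730 × £93.95 = £16,885,633.50.
EBIT = £16,885,633.50 − £6,338,300 = £10,547,333.50.
Degree of operating leverage = £16,885,633.50 / £10,547,333.50 = 1.6009.
%ΔEBIT = DOL × %ΔSales = 1.6009 × -22.4% = -35.9%.

-35.9%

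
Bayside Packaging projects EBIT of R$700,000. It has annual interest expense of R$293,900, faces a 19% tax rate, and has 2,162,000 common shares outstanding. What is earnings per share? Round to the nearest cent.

R$0.15

Interest = R$293,900.00, so EBT = R$700,000 − R$293,900.00 = R$406,100.00.
After tax at 19%: net income = R$406,100.00 × 0.81 = R$328,941.00.
EPS = R$328,941.00 ÷ 2,162,000 = R$0.15.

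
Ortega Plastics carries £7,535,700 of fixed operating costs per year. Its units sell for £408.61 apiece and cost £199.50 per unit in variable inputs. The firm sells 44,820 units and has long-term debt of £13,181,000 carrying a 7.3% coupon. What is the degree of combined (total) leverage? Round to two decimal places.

10.72

Total contribution margin = 44,820 × £209.11 = £9,372,310.20.
EBIT = £9,372,310.20 − £7,535,700 = £1,836,610.20. Interest = £962,213.00.
DOL = £9,372,310.20 ÷ £1,836,610.20 = 5.1030; DFL = £1,836,610.20 ÷ £874,397.20 = 2.1004.
Combined leverage = 5.1030 × 2.1004 = 10.7183.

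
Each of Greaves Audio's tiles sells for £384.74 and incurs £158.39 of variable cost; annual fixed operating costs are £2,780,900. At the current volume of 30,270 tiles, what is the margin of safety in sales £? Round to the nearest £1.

£6,919,226

Contribution margin per unit = £384.74 − £158.39 = £226.35. Break-even units = £2,780,900 ÷ £226.35 = 12,285.84; break-even revenue = 12,285.84 × £384.74 = £4,726,854.28.
Actual sales revenue = 30,270 × £384.74 = £11,646,079.80.
Margin of safety = £11,646,079.80 − £4,726,854.28 = £6,919,226.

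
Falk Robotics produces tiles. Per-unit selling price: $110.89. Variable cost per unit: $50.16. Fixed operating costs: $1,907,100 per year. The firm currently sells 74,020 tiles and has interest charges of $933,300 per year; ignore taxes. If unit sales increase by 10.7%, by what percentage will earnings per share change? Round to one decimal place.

Contribution at this volume is 74,020 × $60.73 = $4,495,234.60.
Operating income = contribution − fixed costs = $4,495,234.60 − $1,907,100 = $2,588,134.60.
After interest of $933,300.00, pre-tax earnings = $1,654,834.60.
Degree of combined leverage = contribution ÷ (EBIT − I) = $4,495,234.60 ÷ $1,654,834.60 = 2.7164.
EPS therefore changes by 2.7164 × (+10.7%) = +29.1%.

+29.1%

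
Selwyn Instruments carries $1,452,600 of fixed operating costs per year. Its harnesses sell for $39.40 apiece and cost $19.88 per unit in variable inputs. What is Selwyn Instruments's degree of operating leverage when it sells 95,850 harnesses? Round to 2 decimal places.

4.47

Total contribution margin = 95,850 × $19.52 = $1,870,992.00.
Subtracting fixed costs: EBIT = $1,870,992.00 − $1,452,600 = $418,392.00.
Degree of operating leverage = $1,870,992.00 / $418,392.00 = 4.4719.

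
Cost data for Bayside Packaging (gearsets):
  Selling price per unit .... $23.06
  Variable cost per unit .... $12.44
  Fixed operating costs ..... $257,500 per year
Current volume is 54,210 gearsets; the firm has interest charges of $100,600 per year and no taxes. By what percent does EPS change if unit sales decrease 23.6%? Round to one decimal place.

At 54,210 units, contribution = 54,210 × $10.62 = $575,710.20.
EBIT = $575,710.20 − $257,500 = $318,210.20.
After interest of $100,600.00, pre-tax earnings = $217,610.20.
Degree of combined leverage = contribution ÷ (EBIT − I) = $575,710.20 ÷ $217,610.20 = 2.6456.
EPS therefore changes by 2.6456 × (-23.6%) = -62.4%.

-62.4%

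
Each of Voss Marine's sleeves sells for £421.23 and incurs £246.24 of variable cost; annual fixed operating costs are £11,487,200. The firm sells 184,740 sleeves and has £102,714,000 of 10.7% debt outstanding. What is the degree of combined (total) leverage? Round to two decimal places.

Total contribution margin = 184,740 × £174.99 = £32,327,652.60.
EBIT = £32,327,652.60 − £11,487,200 = £20,840,452.60. Interest = £10,990,398.00, so EBIT − I = £9,850,054.60.
DCL = contribution ÷ (EBIT − I) = £32,327,652.60 ÷ £9,850,054.60 = 3.2820.

3.28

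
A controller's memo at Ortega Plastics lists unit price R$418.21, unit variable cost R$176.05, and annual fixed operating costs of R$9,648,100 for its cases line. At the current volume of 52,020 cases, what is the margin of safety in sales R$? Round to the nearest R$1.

R$5,093,028

Contribution margin per unit = R$418.21 − R$176.05 = R$242.16. Break-even units = R$9,648,100 ÷ R$242.16 = 39,841.84; break-even revenue = 39,841.84 × R$418.21 = R$16,662,255.95.
Current sales = 52,020 × R$418.21 = R$21,755,284.20.
Margin of safety = R$21,755,284.20 − R$16,662,255.95 = R$5,093,028.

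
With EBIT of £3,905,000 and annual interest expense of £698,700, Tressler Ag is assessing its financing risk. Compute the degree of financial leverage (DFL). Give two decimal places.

Interest = £698,700.00.
Degree of financial leverage = EBIT / (EBIT − interest) = £3,905,000 / £3,206,300.00 = 1.2179.

1.22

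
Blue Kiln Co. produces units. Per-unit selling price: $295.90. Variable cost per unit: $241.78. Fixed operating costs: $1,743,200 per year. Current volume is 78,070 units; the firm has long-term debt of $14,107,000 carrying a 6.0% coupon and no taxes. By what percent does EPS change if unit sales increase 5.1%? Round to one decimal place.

+13.2%

Contribution at this volume is 78,070 × $54.12 = $4,225,148.40.
Subtracting fixed costs: EBIT = $4,225,148.40 − $1,743,200 = $2,481,948.40.
Interest = $846,420.00, so EBIT − I = $1,635,528.40.
DCL = total CM / (EBIT − I) = $4,225,148.40 / $1,635,528.40 = 2.5834.
EPS therefore changes by 2.5834 × (+5.1%) = +13.2%.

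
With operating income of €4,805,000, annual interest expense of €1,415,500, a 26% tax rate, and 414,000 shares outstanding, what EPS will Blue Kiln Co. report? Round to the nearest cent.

Interest = €1,415,500.00, so EBT = €4,805,000 − €1,415,500.00 = €3,389,500.00.
Net income = €3,389,500.00 × (1 − 0.26) = €2,508,230.00.
Per share: €2,508,230.00 / 414,000 shares = €6.06.

€6.06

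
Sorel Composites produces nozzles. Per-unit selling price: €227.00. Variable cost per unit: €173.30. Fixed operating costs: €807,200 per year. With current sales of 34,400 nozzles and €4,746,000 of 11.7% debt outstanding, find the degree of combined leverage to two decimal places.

3.81

At 34,400 units, contribution = 34,400 × €53.70 = €1,847,280.00.
EBIT = €1,847,280.00 − €807,200 = €1,040,080.00. Interest = €555,282.00, so EBIT − I = €484,798.00.
DCL = contribution ÷ (EBIT − I) = €1,847,280.00 ÷ €484,798.00 = 3.8104.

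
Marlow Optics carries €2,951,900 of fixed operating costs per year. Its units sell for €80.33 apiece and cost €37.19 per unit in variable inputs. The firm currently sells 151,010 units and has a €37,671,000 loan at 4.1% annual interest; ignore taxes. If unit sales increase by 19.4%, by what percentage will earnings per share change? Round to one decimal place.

+62.6%

Total contribution margin = 151,010 × €43.14 = €6,514,571.40.
Subtracting fixed costs: EBIT = €6,514,571.40 − €2,951,900 = €3,562,671.40.
After interest of €1,544,511.00, pre-tax earnings = €2,018,160.40.
Degree of combined leverage = contribution ÷ (EBIT − I) = €6,514,571.40 ÷ €2,018,160.40 = 3.2280.
EPS therefore changes by 3.2280 × (+19.4%) = +62.6%.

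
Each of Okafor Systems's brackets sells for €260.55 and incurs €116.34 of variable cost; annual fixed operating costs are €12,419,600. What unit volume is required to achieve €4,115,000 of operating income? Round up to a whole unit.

Each unit contributes €260.55 − €116.34 = €144.21.
Required volume = (fixed costs + target profit) ÷ CM = (€12,419,600 + €4,115,000) ÷ €144.21 = 114,656.40, so 114,657 brackets.

114,657 brackets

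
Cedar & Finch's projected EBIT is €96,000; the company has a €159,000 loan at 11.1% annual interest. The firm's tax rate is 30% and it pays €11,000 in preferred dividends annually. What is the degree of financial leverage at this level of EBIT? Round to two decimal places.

1.53

Interest = €17,649.00.
Pre-tax preferred-dividend burden = €11,000 ÷ (1 − 0.30) = €15,714.29.
DFL = EBIT ÷ [EBIT − I − D_p/(1−t)] = €96,000 ÷ [€96,000 − €17,649.00 − €15,714.29] = €96,000 ÷ €62,636.71 = 1.5326.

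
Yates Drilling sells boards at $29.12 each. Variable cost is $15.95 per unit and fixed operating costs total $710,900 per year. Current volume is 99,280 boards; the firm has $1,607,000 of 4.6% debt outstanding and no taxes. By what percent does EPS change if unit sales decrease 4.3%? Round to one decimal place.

-10.8%

Total contribution margin = 99,280 × $13.17 = $1,307,517.60.
Operating income = contribution − fixed costs = $1,307,517.60 − $710,900 = $596,617.60.
After interest of $73,922.00, pre-tax earnings = $522,695.60.
Degree of combined leverage = contribution ÷ (EBIT − I) = $1,307,517.60 ÷ $522,695.60 = 2.5015.
EPS therefore changes by 2.5015 × (-4.3%) = -10.8%.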